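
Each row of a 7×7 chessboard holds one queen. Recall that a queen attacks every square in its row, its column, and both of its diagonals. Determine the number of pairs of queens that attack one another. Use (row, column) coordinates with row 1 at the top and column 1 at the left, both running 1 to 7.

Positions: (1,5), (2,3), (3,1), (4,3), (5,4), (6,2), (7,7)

2

Same column: (2,3)–(4,3) (column 3).
Same diagonal: (4,3)–(5,4) (|4−5| = |3−4| = 1).
Total attacking pairs: 2.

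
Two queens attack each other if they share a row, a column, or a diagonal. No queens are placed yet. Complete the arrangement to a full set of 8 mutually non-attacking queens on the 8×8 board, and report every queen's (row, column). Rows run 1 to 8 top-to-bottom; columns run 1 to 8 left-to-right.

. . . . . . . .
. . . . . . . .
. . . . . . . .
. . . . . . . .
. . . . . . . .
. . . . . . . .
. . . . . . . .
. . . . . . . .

(1,1) (2,6) (3,8) (4,3) (5,7) (6,4) (7,2) (8,5)

Row 1: Safe: 1, 2, 3, 4, 5, 6, 7, 8. Place at column 1.
Row 2: attacked by (1,1)→{1,2}. Safe: 3, 4, 5, 6, 7, 8. Place at column 6.
Row 3: attacked by (1,1)→{1,3}; (2,6)→{5,6,7}. Safe: 2, 4, 8. Place at column 8.
Row 4: attacked by (1,1)→{1,4}; (2,6)→{4,6,8}; (3,8)→{7,8}. Safe: 2, 3, 5. Place at column 3.
Row 5: attacked by (1,1)→{1,5}; (2,6)→{3,6}; (3,8)→{6,8}; (4,3)→{2,3,4}. Safe: 7. Place at column 7.
Row 6: attacked by (1,1)→{1,6}; (2,6)→{2,6}; (3,8)→{5,8}; (4,3)→{1,3,5}; (5,7)→{6,7,8}. Safe: 4. Place at column 4.
Row 7: attacked by (1,1)→{1,7}; (2,6)→{1,6}; (3,8)→{4,8}; (4,3)→{3,6}; (5,7)→{5,7}; (6,4)→{3,4,5}. Safe: 2. Place at column 2.
Row 8: attacked by (1,1)→{1,8}; (2,6)→{6}; (3,8)→{3,8}; (4,3)→{3,7}; (5,7)→{4,7}; (6,4)→{2,4,6}; (7,2)→{1,2,3}. Safe: 5. Place at column 5.
Columns [1, 6, 8, 3, 7, 4, 2, 5], r−c [0, -4, -5, 1, -2, 2, 5, 3], r+c [2, 8, 11, 7, 12, 10, 9, 13] are all distinct, so no two queens attack.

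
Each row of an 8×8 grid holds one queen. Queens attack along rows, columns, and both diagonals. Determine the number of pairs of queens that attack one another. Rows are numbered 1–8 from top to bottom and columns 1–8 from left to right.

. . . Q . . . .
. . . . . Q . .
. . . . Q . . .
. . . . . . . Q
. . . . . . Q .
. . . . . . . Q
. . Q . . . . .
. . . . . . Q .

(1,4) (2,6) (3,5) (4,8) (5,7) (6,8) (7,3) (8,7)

8

Same column: (4,8)–(6,8) (column 8); (5,7)–(8,7) (column 7).
Same diagonal: (2,6)–(3,5) (|2−3| = |6−5| = 1); (2,6)–(4,8) (|2−4| = |6−8| = 2); (3,5)–(5,7) (|3−5| = |5−7| = 2); (3,5)–(6,8) (|3−6| = |5−8| = 3); (4,8)–(5,7) (|4−5| = |8−7| = 1); (5,7)–(6,8) (|5−6| = |7−8| = 1).
Total attacking pairs: 8.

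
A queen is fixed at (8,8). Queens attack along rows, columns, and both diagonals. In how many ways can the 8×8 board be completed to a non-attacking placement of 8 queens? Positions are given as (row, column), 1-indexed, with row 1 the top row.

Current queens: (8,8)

4

Branch on row 1: col 2 → 0; col 3 → 0; col 4 → 1; col 5 → 1; col 6 → 2; col 7 → 0.
Sum: 0 + 0 + 1 + 1 + 2 + 0 = 4.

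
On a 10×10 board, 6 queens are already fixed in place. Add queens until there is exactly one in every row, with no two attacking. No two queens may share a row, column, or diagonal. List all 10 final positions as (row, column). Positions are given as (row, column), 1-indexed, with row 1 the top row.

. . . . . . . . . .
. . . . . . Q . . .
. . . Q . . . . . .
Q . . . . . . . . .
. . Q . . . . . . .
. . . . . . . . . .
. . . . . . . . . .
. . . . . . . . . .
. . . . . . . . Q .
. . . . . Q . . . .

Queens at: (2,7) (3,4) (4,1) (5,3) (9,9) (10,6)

(1,5) (2,7) (3,4) (4,1) (5,3) (6,8) (7,10) (8,2) (9,9) (10,6)

Row 1: attacked by (2,7)→{6,7,8}; (3,4)→{2,4,6}; (4,1)→{1,4}; (5,3)→{3,7}; (9,9)→{1,9}; (10,6)→{6}. Safe: 5, 10. Place at column 5.
Row 6: attacked by (1,5)→{5,10}; (2,7)→{3,7}; (3,4)→{1,4,7}; (4,1)→{1,3}; (5,3)→{2,3,4}; (9,9)→{6,9}; (10,6)→{2,6,10}. Safe: 8. Place at column 8.
Row 7: attacked by (1,5)→{5}; (2,7)→{2,7}; (3,4)→{4,8}; (4,1)→{1,4}; (5,3)→{1,3,5}; (6,8)→{7,8,9}; (9,9)→{7,9}; (10,6)→{3,6,9}. Safe: 10. Place at column 10.
Row 8: attacked by (1,5)→{5}; (2,7)→{1,7}; (3,4)→{4,9}; (4,1)→{1,5}; (5,3)→{3,6}; (6,8)→{6,8,10}; (7,10)→{9,10}; (9,9)→{8,9,10}; (10,6)→{4,6,8}. Safe: 2. Place at column 2.
Columns [5, 7, 4, 1, 3, 8, 10, 2, 9, 6], r−c [-4, -5, -1, 3, 2, -2, -3, 6, 0, 4], r+c [6, 9, 7, 5, 8, 14, 17, 10, 18, 16] are all distinct, so no two queens attack.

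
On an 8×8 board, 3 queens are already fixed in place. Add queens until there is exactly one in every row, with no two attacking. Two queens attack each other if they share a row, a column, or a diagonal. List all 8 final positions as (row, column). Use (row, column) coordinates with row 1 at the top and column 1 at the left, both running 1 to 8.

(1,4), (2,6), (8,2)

Row 3: attacked by (1,4)→{2,4,6}; (2,6)→{5,6,7}; (8,2)→{2,7}. Safe: 1, 3, 8. Place at column 8.
Row 4: attacked by (1,4)→{1,4,7}; (2,6)→{4,6,8}; (3,8)→{7,8}; (8,2)→{2,6}. Safe: 3, 5. Place at column 3.
Row 5: attacked by (1,4)→{4,8}; (2,6)→{3,6}; (3,8)→{6,8}; (4,3)→{2,3,4}; (8,2)→{2,5}. Safe: 1, 7. Place at column 1.
Row 6: attacked by (1,4)→{4}; (2,6)→{2,6}; (3,8)→{5,8}; (4,3)→{1,3,5}; (5,1)→{1,2}; (8,2)→{2,4}. Safe: 7. Place at column 7.
Row 7: attacked by (1,4)→{4}; (2,6)→{1,6}; (3,8)→{4,8}; (4,3)→{3,6}; (5,1)→{1,3}; (6,7)→{6,7,8}; (8,2)→{1,2,3}. Safe: 5. Place at column 5.
Columns [4, 6, 8, 3, 1, 7, 5, 2], r−c [-3, -4, -5, 1, 4, -1, 2, 6], r+c [5, 8, 11, 7, 6, 13, 12, 10] are all distinct, so no two queens attack.

(1,4) (2,6) (3,8) (4,3) (5,1) (6,7) (7,5) (8,2)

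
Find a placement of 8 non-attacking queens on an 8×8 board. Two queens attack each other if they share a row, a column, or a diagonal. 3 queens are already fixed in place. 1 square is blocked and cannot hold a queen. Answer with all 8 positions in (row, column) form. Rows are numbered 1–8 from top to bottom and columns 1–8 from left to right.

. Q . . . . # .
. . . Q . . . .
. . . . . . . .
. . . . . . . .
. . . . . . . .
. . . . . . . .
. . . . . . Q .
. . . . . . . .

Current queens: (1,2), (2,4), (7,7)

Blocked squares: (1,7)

Row 3: attacked by (1,2)→{2,4}; (2,4)→{3,4,5}; (7,7)→{3,7}. Safe: 1, 6, 8. Place at column 6.
Row 4: attacked by (1,2)→{2,5}; (2,4)→{2,4,6}; (3,6)→{5,6,7}; (7,7)→{4,7}. Safe: 1, 3, 8. Place at column 8.
Row 5: attacked by (1,2)→{2,6}; (2,4)→{1,4,7}; (3,6)→{4,6,8}; (4,8)→{7,8}; (7,7)→{5,7}. Safe: 3. Place at column 3.
Row 6: attacked by (1,2)→{2,7}; (2,4)→{4,8}; (3,6)→{3,6}; (4,8)→{6,8}; (5,3)→{2,3,4}; (7,7)→{6,7,8}. Safe: 1, 5. Place at column 1.
Row 8: attacked by (1,2)→{2}; (2,4)→{4}; (3,6)→{1,6}; (4,8)→{4,8}; (5,3)→{3,6}; (6,1)→{1,3}; (7,7)→{6,7,8}. Safe: 5. Place at column 5.
Columns [2, 4, 6, 8, 3, 1, 7, 5], r−c [-1, -2, -3, -4, 2, 5, 0, 3], r+c [3, 6, 9, 12, 8, 7, 14, 13] are all distinct, so no two queens attack.

(1,2) (2,4) (3,6) (4,8) (5,3) (6,1) (7,7) (8,5)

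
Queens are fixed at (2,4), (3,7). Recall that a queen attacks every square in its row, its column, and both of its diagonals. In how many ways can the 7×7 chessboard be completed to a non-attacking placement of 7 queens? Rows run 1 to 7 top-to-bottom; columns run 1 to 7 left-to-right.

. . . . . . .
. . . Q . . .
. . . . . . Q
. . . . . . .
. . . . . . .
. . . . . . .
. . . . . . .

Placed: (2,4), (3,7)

2

Branch on row 1: col 1 → 1; col 2 → 0; col 6 → 1.
Sum: 1 + 0 + 1 = 2.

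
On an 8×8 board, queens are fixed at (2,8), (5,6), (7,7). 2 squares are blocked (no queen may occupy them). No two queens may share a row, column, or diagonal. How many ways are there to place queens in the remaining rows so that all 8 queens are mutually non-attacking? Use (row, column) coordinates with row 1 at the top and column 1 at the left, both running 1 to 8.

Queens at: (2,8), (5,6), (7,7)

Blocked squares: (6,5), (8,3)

1

Branch on row 1: col 3 → 0; col 4 → 1; col 5 → 0.
Sum: 0 + 1 + 0 = 1.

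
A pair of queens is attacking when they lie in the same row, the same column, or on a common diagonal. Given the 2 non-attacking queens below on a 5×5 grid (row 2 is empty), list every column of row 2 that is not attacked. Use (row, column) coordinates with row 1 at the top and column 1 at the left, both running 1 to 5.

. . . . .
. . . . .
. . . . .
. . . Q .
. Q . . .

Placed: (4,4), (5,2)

(4,4) attacks row 2 at column 4 and diagonals 2.
(5,2) attacks row 2 at column 2 and diagonals 5.
Attacked columns: {2, 4, 5}. Safe: {1, 3}.

columns 1, 3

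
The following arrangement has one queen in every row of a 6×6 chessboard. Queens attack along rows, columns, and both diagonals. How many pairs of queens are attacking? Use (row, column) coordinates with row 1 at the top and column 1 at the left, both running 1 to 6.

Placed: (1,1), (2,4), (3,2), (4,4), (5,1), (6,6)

6

Same column: (1,1)–(5,1) (column 1); (2,4)–(4,4) (column 4).
Same diagonal: (1,1)–(4,4) (|1−4| = |1−4| = 3); (1,1)–(6,6) (|1−6| = |1−6| = 5); (2,4)–(5,1) (|2−5| = |4−1| = 3); (4,4)–(6,6) (|4−6| = |4−6| = 2).
Total attacking pairs: 6.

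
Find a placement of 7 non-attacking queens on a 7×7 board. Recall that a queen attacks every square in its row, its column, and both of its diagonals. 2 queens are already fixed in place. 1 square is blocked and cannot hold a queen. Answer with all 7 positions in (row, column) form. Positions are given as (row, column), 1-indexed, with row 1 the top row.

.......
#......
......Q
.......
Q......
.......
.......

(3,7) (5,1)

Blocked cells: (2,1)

(1,2) (2,5) (3,7) (4,4) (5,1) (6,3) (7,6)

Row 1: attacked by (3,7)→{5,7}; (5,1)→{1,5}. Safe: 2, 3, 4, 6. Place at column 2.
Row 2: attacked by (1,2)→{1,2,3}; (3,7)→{6,7}; (5,1)→{1,4}. Blocked: 1. Safe: 5. Place at column 5.
Row 4: attacked by (1,2)→{2,5}; (2,5)→{3,5,7}; (3,7)→{6,7}; (5,1)→{1,2}. Safe: 4. Place at column 4.
Row 6: attacked by (1,2)→{2,7}; (2,5)→{1,5}; (3,7)→{4,7}; (4,4)→{2,4,6}; (5,1)→{1,2}. Safe: 3. Place at column 3.
Row 7: attacked by (1,2)→{2}; (2,5)→{5}; (3,7)→{3,7}; (4,4)→{1,4,7}; (5,1)→{1,3}; (6,3)→{2,3,4}. Safe: 6. Place at column 6.
Columns [2, 5, 7, 4, 1, 3, 6], r−c [-1, -3, -4, 0, 4, 3, 1], r+c [3, 7, 10, 8, 6, 9, 13] are all distinct, so no two queens attack.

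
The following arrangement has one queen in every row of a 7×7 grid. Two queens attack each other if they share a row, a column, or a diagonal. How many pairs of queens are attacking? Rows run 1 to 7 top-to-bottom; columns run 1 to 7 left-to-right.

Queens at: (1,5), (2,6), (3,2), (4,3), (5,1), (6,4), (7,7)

3

Same diagonal: (1,5)–(2,6) (|1−2| = |5−6| = 1); (1,5)–(5,1) (|1−5| = |5−1| = 4); (3,2)–(4,3) (|3−4| = |2−3| = 1).
Total attacking pairs: 3.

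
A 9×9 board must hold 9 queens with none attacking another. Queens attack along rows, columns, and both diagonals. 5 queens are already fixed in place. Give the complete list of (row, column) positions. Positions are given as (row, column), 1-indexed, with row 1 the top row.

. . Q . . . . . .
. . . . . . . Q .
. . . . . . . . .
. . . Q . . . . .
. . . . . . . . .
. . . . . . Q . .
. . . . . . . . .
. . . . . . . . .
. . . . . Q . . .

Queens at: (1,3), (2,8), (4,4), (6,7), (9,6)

Row 3: attacked by (1,3)→{1,3,5}; (2,8)→{7,8,9}; (4,4)→{3,4,5}; (6,7)→{4,7}; (9,6)→{6}. Safe: 2. Place at column 2.
Row 5: attacked by (1,3)→{3,7}; (2,8)→{5,8}; (3,2)→{2,4}; (4,4)→{3,4,5}; (6,7)→{6,7,8}; (9,6)→{2,6}. Safe: 1, 9. Place at column 9.
Row 7: attacked by (1,3)→{3,9}; (2,8)→{3,8}; (3,2)→{2,6}; (4,4)→{1,4,7}; (5,9)→{7,9}; (6,7)→{6,7,8}; (9,6)→{4,6,8}. Safe: 5. Place at column 5.
Row 8: attacked by (1,3)→{3}; (2,8)→{2,8}; (3,2)→{2,7}; (4,4)→{4,8}; (5,9)→{6,9}; (6,7)→{5,7,9}; (7,5)→{4,5,6}; (9,6)→{5,6,7}. Safe: 1. Place at column 1.
Columns [3, 8, 2, 4, 9, 7, 5, 1, 6], r−c [-2, -6, 1, 0, -4, -1, 2, 7, 3], r+c [4, 10, 5, 8, 14, 13, 12, 9, 15] are all distinct, so no two queens attack.

(1,3) (2,8) (3,2) (4,4) (5,9) (6,7) (7,5) (8,1) (9,6)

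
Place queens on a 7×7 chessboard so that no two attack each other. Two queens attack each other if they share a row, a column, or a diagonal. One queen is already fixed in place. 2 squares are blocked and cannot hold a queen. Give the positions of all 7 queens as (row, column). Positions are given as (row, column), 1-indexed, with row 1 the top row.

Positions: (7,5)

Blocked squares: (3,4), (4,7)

Row 1: attacked by (7,5)→{5}. Safe: 1, 2, 3, 4, 6, 7. Place at column 3.
Row 2: attacked by (1,3)→{2,3,4}; (7,5)→{5}. Safe: 1, 6, 7. Place at column 7.
Row 3: attacked by (1,3)→{1,3,5}; (2,7)→{6,7}; (7,5)→{1,5}. Blocked: 4. Safe: 2. Place at column 2.
Row 4: attacked by (1,3)→{3,6}; (2,7)→{5,7}; (3,2)→{1,2,3}; (7,5)→{2,5}. Blocked: 7. Safe: 4. Place at column 4.
Row 5: attacked by (1,3)→{3,7}; (2,7)→{4,7}; (3,2)→{2,4}; (4,4)→{3,4,5}; (7,5)→{3,5,7}. Safe: 1, 6. Place at column 6.
Row 6: attacked by (1,3)→{3}; (2,7)→{3,7}; (3,2)→{2,5}; (4,4)→{2,4,6}; (5,6)→{5,6,7}; (7,5)→{4,5,6}. Safe: 1. Place at column 1.
Columns [3, 7, 2, 4, 6, 1, 5], r−c [-2, -5, 1, 0, -1, 5, 2], r+c [4, 9, 5, 8, 11, 7, 12] are all distinct, so no two queens attack.

(1,3) (2,7) (3,2) (4,4) (5,6) (6,1) (7,5)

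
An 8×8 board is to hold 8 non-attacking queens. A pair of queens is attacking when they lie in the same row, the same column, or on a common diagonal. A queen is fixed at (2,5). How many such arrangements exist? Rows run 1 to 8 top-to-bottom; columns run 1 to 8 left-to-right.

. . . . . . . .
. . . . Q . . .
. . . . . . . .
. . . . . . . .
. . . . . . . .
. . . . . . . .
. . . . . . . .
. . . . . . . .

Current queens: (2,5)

8

Branch on row 1: col 1 → 1; col 2 → 2; col 3 → 4; col 7 → 1; col 8 → 0.
Sum: 1 + 2 + 4 + 1 + 0 = 8.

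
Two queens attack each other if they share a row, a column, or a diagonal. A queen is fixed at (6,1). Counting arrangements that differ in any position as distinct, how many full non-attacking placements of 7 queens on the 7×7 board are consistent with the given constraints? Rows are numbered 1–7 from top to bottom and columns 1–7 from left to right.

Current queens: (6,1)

Branch on row 1: col 2 → 1; col 3 → 1; col 4 → 2; col 5 → 2; col 7 → 1.
Sum: 1 + 1 + 2 + 2 + 1 = 7.

7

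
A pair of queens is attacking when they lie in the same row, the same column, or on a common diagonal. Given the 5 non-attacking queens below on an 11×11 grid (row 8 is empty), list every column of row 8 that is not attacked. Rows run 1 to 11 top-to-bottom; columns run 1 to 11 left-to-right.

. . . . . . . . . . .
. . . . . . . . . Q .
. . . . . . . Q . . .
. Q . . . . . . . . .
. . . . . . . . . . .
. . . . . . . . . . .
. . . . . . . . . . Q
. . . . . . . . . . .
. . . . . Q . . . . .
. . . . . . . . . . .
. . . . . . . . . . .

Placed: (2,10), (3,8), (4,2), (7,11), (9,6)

columns 1, 9

(2,10) attacks row 8 at column 10 and diagonals 4.
(3,8) attacks row 8 at column 8 and diagonals 3.
(4,2) attacks row 8 at column 2 and diagonals 6.
(7,11) attacks row 8 at column 11 and diagonals 10.
(9,6) attacks row 8 at column 6 and diagonals 5, 7.
Attacked columns: {2, 3, 4, 5, 6, 7, 8, 10, 11}. Safe: {1, 9}.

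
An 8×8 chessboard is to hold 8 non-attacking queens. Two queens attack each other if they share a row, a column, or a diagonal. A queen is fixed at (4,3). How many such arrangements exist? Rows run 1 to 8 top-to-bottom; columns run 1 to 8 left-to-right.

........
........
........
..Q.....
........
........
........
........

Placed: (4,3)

12

Branch on row 1: col 1 → 1; col 2 → 1; col 4 → 6; col 5 → 1; col 7 → 1; col 8 → 2.
Sum: 1 + 1 + 6 + 1 + 1 + 2 = 12.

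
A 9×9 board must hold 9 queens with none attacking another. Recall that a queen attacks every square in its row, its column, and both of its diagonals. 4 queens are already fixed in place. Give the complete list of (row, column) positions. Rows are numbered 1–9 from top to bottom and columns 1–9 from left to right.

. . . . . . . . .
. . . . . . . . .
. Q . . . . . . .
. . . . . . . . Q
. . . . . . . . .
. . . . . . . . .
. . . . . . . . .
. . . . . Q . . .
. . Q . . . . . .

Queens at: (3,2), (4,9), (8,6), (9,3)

Row 1: attacked by (3,2)→{2,4}; (4,9)→{6,9}; (8,6)→{6}; (9,3)→{3}. Safe: 1, 5, 7, 8. Place at column 7.
Row 2: attacked by (1,7)→{6,7,8}; (3,2)→{1,2,3}; (4,9)→{7,9}; (8,6)→{6}; (9,3)→{3}. Safe: 4, 5. Place at column 4.
Row 5: attacked by (1,7)→{3,7}; (2,4)→{1,4,7}; (3,2)→{2,4}; (4,9)→{8,9}; (8,6)→{3,6,9}; (9,3)→{3,7}. Safe: 5. Place at column 5.
Row 6: attacked by (1,7)→{2,7}; (2,4)→{4,8}; (3,2)→{2,5}; (4,9)→{7,9}; (5,5)→{4,5,6}; (8,6)→{4,6,8}; (9,3)→{3,6}. Safe: 1. Place at column 1.
Row 7: attacked by (1,7)→{1,7}; (2,4)→{4,9}; (3,2)→{2,6}; (4,9)→{6,9}; (5,5)→{3,5,7}; (6,1)→{1,2}; (8,6)→{5,6,7}; (9,3)→{1,3,5}. Safe: 8. Place at column 8.
Columns [7, 4, 2, 9, 5, 1, 8, 6, 3], r−c [-6, -2, 1, -5, 0, 5, -1, 2, 6], r+c [8, 6, 5, 13, 10, 7, 15, 14, 12] are all distinct, so no two queens attack.

(1,7) (2,4) (3,2) (4,9) (5,5) (6,1) (7,8) (8,6) (9,3)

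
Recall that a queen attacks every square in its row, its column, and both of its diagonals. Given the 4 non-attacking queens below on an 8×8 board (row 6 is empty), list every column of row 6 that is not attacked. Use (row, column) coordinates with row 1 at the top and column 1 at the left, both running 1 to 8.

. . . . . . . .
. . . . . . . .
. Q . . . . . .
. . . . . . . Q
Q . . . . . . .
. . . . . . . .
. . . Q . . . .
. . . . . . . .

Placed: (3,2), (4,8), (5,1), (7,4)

(3,2) attacks row 6 at column 2 and diagonals 5.
(4,8) attacks row 6 at column 8 and diagonals 6.
(5,1) attacks row 6 at column 1 and diagonals 2.
(7,4) attacks row 6 at column 4 and diagonals 3, 5.
Attacked columns: {1, 2, 3, 4, 5, 6, 8}. Safe: {7}.

columns 7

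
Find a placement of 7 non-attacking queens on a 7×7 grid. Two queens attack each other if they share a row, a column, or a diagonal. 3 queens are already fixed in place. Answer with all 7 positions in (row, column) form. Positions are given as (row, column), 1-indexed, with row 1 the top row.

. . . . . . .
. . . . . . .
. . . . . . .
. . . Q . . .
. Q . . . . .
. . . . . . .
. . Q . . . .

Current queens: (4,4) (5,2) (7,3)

(1,5) (2,1) (3,6) (4,4) (5,2) (6,7) (7,3)

Row 1: attacked by (4,4)→{1,4,7}; (5,2)→{2,6}; (7,3)→{3}. Safe: 5. Place at column 5.
Row 2: attacked by (1,5)→{4,5,6}; (4,4)→{2,4,6}; (5,2)→{2,5}; (7,3)→{3}. Safe: 1, 7. Place at column 1.
Row 3: attacked by (1,5)→{3,5,7}; (2,1)→{1,2}; (4,4)→{3,4,5}; (5,2)→{2,4}; (7,3)→{3,7}. Safe: 6. Place at column 6.
Row 6: attacked by (1,5)→{5}; (2,1)→{1,5}; (3,6)→{3,6}; (4,4)→{2,4,6}; (5,2)→{1,2,3}; (7,3)→{2,3,4}. Safe: 7. Place at column 7.
Columns [5, 1, 6, 4, 2, 7, 3], r−c [-4, 1, -3, 0, 3, -1, 4], r+c [6, 3, 9, 8, 7, 13, 10] are all distinct, so no two queens attack.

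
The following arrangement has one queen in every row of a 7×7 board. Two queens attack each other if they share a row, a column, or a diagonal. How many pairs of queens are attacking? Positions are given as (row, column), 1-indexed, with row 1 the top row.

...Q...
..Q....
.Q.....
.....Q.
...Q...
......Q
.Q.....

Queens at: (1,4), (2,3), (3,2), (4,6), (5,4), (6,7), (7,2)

Same column: (1,4)–(5,4) (column 4); (3,2)–(7,2) (column 2).
Same diagonal: (1,4)–(2,3) (|1−2| = |4−3| = 1); (1,4)–(3,2) (|1−3| = |4−2| = 2); (2,3)–(3,2) (|2−3| = |3−2| = 1); (2,3)–(6,7) (|2−6| = |3−7| = 4); (3,2)–(5,4) (|3−5| = |2−4| = 2); (5,4)–(7,2) (|5−7| = |4−2| = 2).
Total attacking pairs: 8.

8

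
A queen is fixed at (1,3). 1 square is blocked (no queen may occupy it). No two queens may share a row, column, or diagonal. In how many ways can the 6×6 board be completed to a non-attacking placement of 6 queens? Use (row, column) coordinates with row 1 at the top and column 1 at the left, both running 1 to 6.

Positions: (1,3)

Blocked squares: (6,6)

1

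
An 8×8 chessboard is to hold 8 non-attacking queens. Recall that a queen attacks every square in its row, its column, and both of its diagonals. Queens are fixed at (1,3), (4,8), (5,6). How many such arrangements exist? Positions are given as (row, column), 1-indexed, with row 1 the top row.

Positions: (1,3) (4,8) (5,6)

2

Branch on row 2: col 1 → 0; col 5 → 1; col 7 → 1.
Sum: 0 + 1 + 1 = 2.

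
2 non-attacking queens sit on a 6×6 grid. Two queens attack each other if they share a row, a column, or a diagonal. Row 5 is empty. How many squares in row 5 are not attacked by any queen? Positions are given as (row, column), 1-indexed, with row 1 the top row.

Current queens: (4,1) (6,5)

(4,1) attacks row 5 at column 1 and diagonals 2.
(6,5) attacks row 5 at column 5 and diagonals 4, 6.
Attacked columns: {1, 2, 4, 5, 6}. Safe: {3}.

1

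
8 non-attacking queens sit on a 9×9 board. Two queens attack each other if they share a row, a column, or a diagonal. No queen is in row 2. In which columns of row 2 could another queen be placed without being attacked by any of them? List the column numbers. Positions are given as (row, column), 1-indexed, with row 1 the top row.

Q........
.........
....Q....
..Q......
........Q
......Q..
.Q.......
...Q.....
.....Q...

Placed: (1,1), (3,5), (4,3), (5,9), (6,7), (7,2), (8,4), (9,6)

columns 8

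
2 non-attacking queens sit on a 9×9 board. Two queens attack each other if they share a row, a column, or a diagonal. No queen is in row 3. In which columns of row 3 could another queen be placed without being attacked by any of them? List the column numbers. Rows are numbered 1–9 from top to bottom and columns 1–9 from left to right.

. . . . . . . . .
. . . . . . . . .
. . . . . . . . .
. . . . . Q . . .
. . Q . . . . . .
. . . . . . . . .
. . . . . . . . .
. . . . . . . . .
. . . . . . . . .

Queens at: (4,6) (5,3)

(4,6) attacks row 3 at column 6 and diagonals 5, 7.
(5,3) attacks row 3 at column 3 and diagonals 1, 5.
Attacked columns: {1, 3, 5, 6, 7}. Safe: {2, 4, 8, 9}.

columns 2, 4, 8, 9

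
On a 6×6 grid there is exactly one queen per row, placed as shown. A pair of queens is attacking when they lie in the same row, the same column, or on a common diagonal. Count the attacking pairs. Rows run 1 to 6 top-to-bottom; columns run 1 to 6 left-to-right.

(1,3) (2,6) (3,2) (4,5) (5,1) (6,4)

0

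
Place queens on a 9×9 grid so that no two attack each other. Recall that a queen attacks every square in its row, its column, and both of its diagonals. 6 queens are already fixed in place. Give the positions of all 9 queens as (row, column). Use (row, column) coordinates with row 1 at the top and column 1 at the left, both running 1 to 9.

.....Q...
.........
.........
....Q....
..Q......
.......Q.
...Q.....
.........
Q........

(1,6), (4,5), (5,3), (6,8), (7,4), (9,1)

(1,6) (2,2) (3,9) (4,5) (5,3) (6,8) (7,4) (8,7) (9,1)

Row 2: attacked by (1,6)→{5,6,7}; (4,5)→{3,5,7}; (5,3)→{3,6}; (6,8)→{4,8}; (7,4)→{4,9}; (9,1)→{1,8}. Safe: 2. Place at column 2.
Row 3: attacked by (1,6)→{4,6,8}; (2,2)→{1,2,3}; (4,5)→{4,5,6}; (5,3)→{1,3,5}; (6,8)→{5,8}; (7,4)→{4,8}; (9,1)→{1,7}. Safe: 9. Place at column 9.
Row 8: attacked by (1,6)→{6}; (2,2)→{2,8}; (3,9)→{4,9}; (4,5)→{1,5,9}; (5,3)→{3,6}; (6,8)→{6,8}; (7,4)→{3,4,5}; (9,1)→{1,2}. Safe: 7. Place at column 7.
Columns [6, 2, 9, 5, 3, 8, 4, 7, 1], r−c [-5, 0, -6, -1, 2, -2, 3, 1, 8], r+c [7, 4, 12, 9, 8, 14, 11, 15, 10] are all distinct, so no two queens attack.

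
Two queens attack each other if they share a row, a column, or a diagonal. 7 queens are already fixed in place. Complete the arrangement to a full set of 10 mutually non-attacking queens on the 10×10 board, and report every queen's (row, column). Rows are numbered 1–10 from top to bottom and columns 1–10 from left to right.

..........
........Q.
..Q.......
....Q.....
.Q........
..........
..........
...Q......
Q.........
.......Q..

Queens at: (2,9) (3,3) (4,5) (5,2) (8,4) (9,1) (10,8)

(1,7) (2,9) (3,3) (4,5) (5,2) (6,10) (7,6) (8,4) (9,1) (10,8)

Row 1: attacked by (2,9)→{8,9,10}; (3,3)→{1,3,5}; (4,5)→{2,5,8}; (5,2)→{2,6}; (8,4)→{4}; (9,1)→{1,9}; (10,8)→{8}. Safe: 7. Place at column 7.
Row 6: attacked by (1,7)→{2,7}; (2,9)→{5,9}; (3,3)→{3,6}; (4,5)→{3,5,7}; (5,2)→{1,2,3}; (8,4)→{2,4,6}; (9,1)→{1,4}; (10,8)→{4,8}. Safe: 10. Place at column 10.
Row 7: attacked by (1,7)→{1,7}; (2,9)→{4,9}; (3,3)→{3,7}; (4,5)→{2,5,8}; (5,2)→{2,4}; (6,10)→{9,10}; (8,4)→{3,4,5}; (9,1)→{1,3}; (10,8)→{5,8}. Safe: 6. Place at column 6.
Columns [7, 9, 3, 5, 2, 10, 6, 4, 1, 8], r−c [-6, -7, 0, -1, 3, -4, 1, 4, 8, 2], r+c [8, 11, 6, 9, 7, 16, 13, 12, 10, 18] are all distinct, so no two queens attack.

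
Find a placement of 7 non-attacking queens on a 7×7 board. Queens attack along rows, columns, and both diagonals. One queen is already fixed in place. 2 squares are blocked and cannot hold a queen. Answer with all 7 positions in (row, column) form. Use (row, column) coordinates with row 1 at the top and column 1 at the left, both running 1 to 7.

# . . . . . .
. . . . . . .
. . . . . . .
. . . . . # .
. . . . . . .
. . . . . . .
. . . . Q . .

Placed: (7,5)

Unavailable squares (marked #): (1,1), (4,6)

(1,3) (2,7) (3,2) (4,4) (5,6) (6,1) (7,5)

Row 1: attacked by (7,5)→{5}. Blocked: 1. Safe: 2, 3, 4, 6, 7. Place at column 3.
Row 2: attacked by (1,3)→{2,3,4}; (7,5)→{5}. Safe: 1, 6, 7. Place at column 7.
Row 3: attacked by (1,3)→{1,3,5}; (2,7)→{6,7}; (7,5)→{1,5}. Safe: 2, 4. Place at column 2.
Row 4: attacked by (1,3)→{3,6}; (2,7)→{5,7}; (3,2)→{1,2,3}; (7,5)→{2,5}. Blocked: 6. Safe: 4. Place at column 4.
Row 5: attacked by (1,3)→{3,7}; (2,7)→{4,7}; (3,2)→{2,4}; (4,4)→{3,4,5}; (7,5)→{3,5,7}. Safe: 1, 6. Place at column 6.
Row 6: attacked by (1,3)→{3}; (2,7)→{3,7}; (3,2)→{2,5}; (4,4)→{2,4,6}; (5,6)→{5,6,7}; (7,5)→{4,5,6}. Safe: 1. Place at column 1.
Columns [3, 7, 2, 4, 6, 1, 5], r−c [-2, -5, 1, 0, -1, 5, 2], r+c [4, 9, 5, 8, 11, 7, 12] are all distinct, so no two queens attack.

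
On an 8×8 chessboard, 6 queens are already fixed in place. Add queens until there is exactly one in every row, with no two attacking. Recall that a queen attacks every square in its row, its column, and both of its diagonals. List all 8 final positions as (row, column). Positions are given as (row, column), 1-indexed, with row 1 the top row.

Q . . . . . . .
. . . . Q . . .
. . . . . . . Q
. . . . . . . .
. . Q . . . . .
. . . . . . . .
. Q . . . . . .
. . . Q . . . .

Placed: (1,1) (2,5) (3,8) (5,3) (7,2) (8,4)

(1,1) (2,5) (3,8) (4,6) (5,3) (6,7) (7,2) (8,4)

Row 4: attacked by (1,1)→{1,4}; (2,5)→{3,5,7}; (3,8)→{7,8}; (5,3)→{2,3,4}; (7,2)→{2,5}; (8,4)→{4,8}. Safe: 6. Place at column 6.
Row 6: attacked by (1,1)→{1,6}; (2,5)→{1,5}; (3,8)→{5,8}; (4,6)→{4,6,8}; (5,3)→{2,3,4}; (7,2)→{1,2,3}; (8,4)→{2,4,6}. Safe: 7. Place at column 7.
Columns [1, 5, 8, 6, 3, 7, 2, 4], r−c [0, -3, -5, -2, 2, -1, 5, 4], r+c [2, 7, 11, 10, 8, 13, 9, 12] are all distinct, so no two queens attack.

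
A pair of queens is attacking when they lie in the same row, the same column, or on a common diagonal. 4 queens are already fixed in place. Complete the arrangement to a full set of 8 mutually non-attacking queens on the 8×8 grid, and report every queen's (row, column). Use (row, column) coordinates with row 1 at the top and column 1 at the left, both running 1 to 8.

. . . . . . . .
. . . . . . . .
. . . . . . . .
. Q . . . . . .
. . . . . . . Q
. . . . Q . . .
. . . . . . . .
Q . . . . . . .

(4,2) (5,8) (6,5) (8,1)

Row 1: attacked by (4,2)→{2,5}; (5,8)→{4,8}; (6,5)→{5}; (8,1)→{1,8}. Safe: 3, 6, 7. Place at column 3.
Row 2: attacked by (1,3)→{2,3,4}; (4,2)→{2,4}; (5,8)→{5,8}; (6,5)→{1,5}; (8,1)→{1,7}. Safe: 6. Place at column 6.
Row 3: attacked by (1,3)→{1,3,5}; (2,6)→{5,6,7}; (4,2)→{1,2,3}; (5,8)→{6,8}; (6,5)→{2,5,8}; (8,1)→{1,6}. Safe: 4. Place at column 4.
Row 7: attacked by (1,3)→{3}; (2,6)→{1,6}; (3,4)→{4,8}; (4,2)→{2,5}; (5,8)→{6,8}; (6,5)→{4,5,6}; (8,1)→{1,2}. Safe: 7. Place at column 7.
Columns [3, 6, 4, 2, 8, 5, 7, 1], r−c [-2, -4, -1, 2, -3, 1, 0, 7], r+c [4, 8, 7, 6, 13, 11, 14, 9] are all distinct, so no two queens attack.

(1,3) (2,6) (3,4) (4,2) (5,8) (6,5) (7,7) (8,1)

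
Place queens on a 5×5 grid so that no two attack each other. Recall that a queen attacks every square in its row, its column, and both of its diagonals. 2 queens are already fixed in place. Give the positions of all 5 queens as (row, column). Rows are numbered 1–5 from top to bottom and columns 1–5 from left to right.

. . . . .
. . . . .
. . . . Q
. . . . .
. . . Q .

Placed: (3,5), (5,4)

(1,1) (2,3) (3,5) (4,2) (5,4)

Row 1: attacked by (3,5)→{3,5}; (5,4)→{4}. Safe: 1, 2. Place at column 1.
Row 2: attacked by (1,1)→{1,2}; (3,5)→{4,5}; (5,4)→{1,4}. Safe: 3. Place at column 3.
Row 4: attacked by (1,1)→{1,4}; (2,3)→{1,3,5}; (3,5)→{4,5}; (5,4)→{3,4,5}. Safe: 2. Place at column 2.
Columns [1, 3, 5, 2, 4], r−c [0, -1, -2, 2, 1], r+c [2, 5, 8, 6, 9] are all distinct, so no two queens attack.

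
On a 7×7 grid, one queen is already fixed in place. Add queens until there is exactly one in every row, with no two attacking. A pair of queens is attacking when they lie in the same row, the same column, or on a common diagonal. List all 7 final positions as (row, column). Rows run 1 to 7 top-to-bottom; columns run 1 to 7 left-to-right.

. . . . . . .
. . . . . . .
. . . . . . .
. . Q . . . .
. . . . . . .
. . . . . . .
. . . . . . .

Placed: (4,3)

(1,1) (2,4) (3,7) (4,3) (5,6) (6,2) (7,5)

Row 1: attacked by (4,3)→{3,6}. Safe: 1, 2, 4, 5, 7. Place at column 1.
Row 2: attacked by (1,1)→{1,2}; (4,3)→{1,3,5}. Safe: 4, 6, 7. Place at column 4.
Row 3: attacked by (1,1)→{1,3}; (2,4)→{3,4,5}; (4,3)→{2,3,4}. Safe: 6, 7. Place at column 7.
Row 5: attacked by (1,1)→{1,5}; (2,4)→{1,4,7}; (3,7)→{5,7}; (4,3)→{2,3,4}. Safe: 6. Place at column 6.
Row 6: attacked by (1,1)→{1,6}; (2,4)→{4}; (3,7)→{4,7}; (4,3)→{1,3,5}; (5,6)→{5,6,7}. Safe: 2. Place at column 2.
Row 7: attacked by (1,1)→{1,7}; (2,4)→{4}; (3,7)→{3,7}; (4,3)→{3,6}; (5,6)→{4,6}; (6,2)→{1,2,3}. Safe: 5. Place at column 5.
Columns [1, 4, 7, 3, 6, 2, 5], r−c [0, -2, -4, 1, -1, 4, 2], r+c [2, 6, 10, 7, 11, 8, 12] are all distinct, so no two queens attack.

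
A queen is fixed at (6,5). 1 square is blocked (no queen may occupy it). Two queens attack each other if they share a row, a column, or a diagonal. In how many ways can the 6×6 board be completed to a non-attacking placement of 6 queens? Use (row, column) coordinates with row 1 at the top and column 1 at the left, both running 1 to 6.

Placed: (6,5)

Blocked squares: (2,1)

Branch on row 1: col 1 → 0; col 2 → 1; col 3 → 0; col 4 → 0; col 6 → 0.
Sum: 0 + 1 + 0 + 0 + 0 = 1.

1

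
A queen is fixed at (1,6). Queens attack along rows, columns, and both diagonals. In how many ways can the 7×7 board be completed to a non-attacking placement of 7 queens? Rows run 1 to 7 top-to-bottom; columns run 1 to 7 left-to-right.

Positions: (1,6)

7

Branch on row 2: col 1 → 1; col 2 → 1; col 3 → 3; col 4 → 2.
Sum: 1 + 1 + 3 + 2 = 7.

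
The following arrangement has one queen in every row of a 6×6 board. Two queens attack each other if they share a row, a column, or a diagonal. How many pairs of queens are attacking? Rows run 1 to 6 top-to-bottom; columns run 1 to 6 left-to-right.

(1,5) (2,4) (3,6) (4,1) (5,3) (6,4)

3

Same column: (2,4)–(6,4) (column 4).
Same diagonal: (1,5)–(2,4) (|1−2| = |5−4| = 1); (5,3)–(6,4) (|5−6| = |3−4| = 1).
Total attacking pairs: 3.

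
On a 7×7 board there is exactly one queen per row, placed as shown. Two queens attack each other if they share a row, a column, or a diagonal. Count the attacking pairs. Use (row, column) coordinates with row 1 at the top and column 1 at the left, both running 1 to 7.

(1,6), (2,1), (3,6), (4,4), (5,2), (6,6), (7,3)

5

Same column: (1,6)–(3,6) (column 6); (1,6)–(6,6) (column 6); (3,6)–(6,6) (column 6).
Same diagonal: (1,6)–(5,2) (|1−5| = |6−2| = 4); (4,4)–(6,6) (|4−6| = |4−6| = 2).
Total attacking pairs: 5.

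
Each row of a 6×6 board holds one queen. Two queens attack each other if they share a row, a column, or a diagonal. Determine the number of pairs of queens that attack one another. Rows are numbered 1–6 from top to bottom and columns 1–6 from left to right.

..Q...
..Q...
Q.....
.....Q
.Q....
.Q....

4

Same column: (1,3)–(2,3) (column 3); (5,2)–(6,2) (column 2).
Same diagonal: (1,3)–(3,1) (|1−3| = |3−1| = 2); (1,3)–(4,6) (|1−4| = |3−6| = 3).
Total attacking pairs: 4.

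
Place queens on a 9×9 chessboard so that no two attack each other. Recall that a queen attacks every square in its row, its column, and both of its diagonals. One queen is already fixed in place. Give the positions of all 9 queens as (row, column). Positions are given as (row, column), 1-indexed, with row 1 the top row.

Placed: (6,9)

Row 1: attacked by (6,9)→{4,9}. Safe: 1, 2, 3, 5, 6, 7, 8. Place at column 1.
Row 2: attacked by (1,1)→{1,2}; (6,9)→{5,9}. Safe: 3, 4, 6, 7, 8. Place at column 4.
Row 3: attacked by (1,1)→{1,3}; (2,4)→{3,4,5}; (6,9)→{6,9}. Safe: 2, 7, 8. Place at column 2.
Row 4: attacked by (1,1)→{1,4}; (2,4)→{2,4,6}; (3,2)→{1,2,3}; (6,9)→{7,9}. Safe: 5, 8. Place at column 8.
Row 5: attacked by (1,1)→{1,5}; (2,4)→{1,4,7}; (3,2)→{2,4}; (4,8)→{7,8,9}; (6,9)→{8,9}. Safe: 3, 6. Place at column 6.
Row 7: attacked by (1,1)→{1,7}; (2,4)→{4,9}; (3,2)→{2,6}; (4,8)→{5,8}; (5,6)→{4,6,8}; (6,9)→{8,9}. Safe: 3. Place at column 3.
Row 8: attacked by (1,1)→{1,8}; (2,4)→{4}; (3,2)→{2,7}; (4,8)→{4,8}; (5,6)→{3,6,9}; (6,9)→{7,9}; (7,3)→{2,3,4}. Safe: 5. Place at column 5.
Row 9: attacked by (1,1)→{1,9}; (2,4)→{4}; (3,2)→{2,8}; (4,8)→{3,8}; (5,6)→{2,6}; (6,9)→{6,9}; (7,3)→{1,3,5}; (8,5)→{4,5,6}. Safe: 7. Place at column 7.
Columns [1, 4, 2, 8, 6, 9, 3, 5, 7], r−c [0, -2, 1, -4, -1, -3, 4, 3, 2], r+c [2, 6, 5, 12, 11, 15, 10, 13, 16] are all distinct, so no two queens attack.

(1,1) (2,4) (3,2) (4,8) (5,6) (6,9) (7,3) (8,5) (9,7)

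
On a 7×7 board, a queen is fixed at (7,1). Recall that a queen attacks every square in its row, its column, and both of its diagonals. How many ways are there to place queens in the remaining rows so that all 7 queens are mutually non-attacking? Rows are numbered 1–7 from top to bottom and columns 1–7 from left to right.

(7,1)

4

Branch on row 1: col 2 → 0; col 3 → 1; col 4 → 1; col 5 → 1; col 6 → 1.
Sum: 0 + 1 + 1 + 1 + 1 = 4.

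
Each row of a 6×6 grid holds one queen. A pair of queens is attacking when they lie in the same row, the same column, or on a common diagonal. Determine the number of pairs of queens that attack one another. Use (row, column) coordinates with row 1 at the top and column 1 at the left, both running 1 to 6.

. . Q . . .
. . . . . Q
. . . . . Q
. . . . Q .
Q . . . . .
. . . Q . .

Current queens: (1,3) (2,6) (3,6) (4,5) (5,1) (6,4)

2

Same column: (2,6)–(3,6) (column 6).
Same diagonal: (3,6)–(4,5) (|3−4| = |6−5| = 1).
Total attacking pairs: 2.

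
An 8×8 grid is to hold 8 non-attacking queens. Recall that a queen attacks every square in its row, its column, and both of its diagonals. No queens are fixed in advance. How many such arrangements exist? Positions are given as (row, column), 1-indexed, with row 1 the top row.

92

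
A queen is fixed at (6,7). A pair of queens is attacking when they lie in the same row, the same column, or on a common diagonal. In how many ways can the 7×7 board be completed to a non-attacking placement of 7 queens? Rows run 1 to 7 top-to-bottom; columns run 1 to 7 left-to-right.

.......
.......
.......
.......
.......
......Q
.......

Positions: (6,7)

7

Branch on row 1: col 1 → 1; col 3 → 2; col 4 → 2; col 5 → 1; col 6 → 1.
Sum: 1 + 2 + 2 + 1 + 1 = 7.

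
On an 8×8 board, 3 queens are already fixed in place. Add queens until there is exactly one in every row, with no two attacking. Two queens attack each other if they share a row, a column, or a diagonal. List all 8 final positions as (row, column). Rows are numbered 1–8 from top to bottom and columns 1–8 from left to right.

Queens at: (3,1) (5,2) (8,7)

(1,4) (2,6) (3,1) (4,5) (5,2) (6,8) (7,3) (8,7)

Row 1: attacked by (3,1)→{1,3}; (5,2)→{2,6}; (8,7)→{7}. Safe: 4, 5, 8. Place at column 4.
Row 2: attacked by (1,4)→{3,4,5}; (3,1)→{1,2}; (5,2)→{2,5}; (8,7)→{1,7}. Safe: 6, 8. Place at column 6.
Row 4: attacked by (1,4)→{1,4,7}; (2,6)→{4,6,8}; (3,1)→{1,2}; (5,2)→{1,2,3}; (8,7)→{3,7}. Safe: 5. Place at column 5.
Row 6: attacked by (1,4)→{4}; (2,6)→{2,6}; (3,1)→{1,4}; (4,5)→{3,5,7}; (5,2)→{1,2,3}; (8,7)→{5,7}. Safe: 8. Place at column 8.
Row 7: attacked by (1,4)→{4}; (2,6)→{1,6}; (3,1)→{1,5}; (4,5)→{2,5,8}; (5,2)→{2,4}; (6,8)→{7,8}; (8,7)→{6,7,8}. Safe: 3. Place at column 3.
Columns [4, 6, 1, 5, 2, 8, 3, 7], r−c [-3, -4, 2, -1, 3, -2, 4, 1], r+c [5, 8, 4, 9, 7, 14, 10, 15] are all distinct, so no two queens attack.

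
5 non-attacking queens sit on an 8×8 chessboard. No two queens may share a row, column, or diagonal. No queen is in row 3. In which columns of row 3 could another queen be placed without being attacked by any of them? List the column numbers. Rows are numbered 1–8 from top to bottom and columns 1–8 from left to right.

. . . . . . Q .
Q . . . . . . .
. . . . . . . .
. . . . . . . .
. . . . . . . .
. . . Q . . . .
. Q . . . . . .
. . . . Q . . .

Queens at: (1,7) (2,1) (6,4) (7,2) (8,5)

columns 3, 8

(1,7) attacks row 3 at column 7 and diagonals 5.
(2,1) attacks row 3 at column 1 and diagonals 2.
(6,4) attacks row 3 at column 4 and diagonals 1, 7.
(7,2) attacks row 3 at column 2 and diagonals 6.
(8,5) attacks row 3 at column 5.
Attacked columns: {1, 2, 4, 5, 6, 7}. Safe: {3, 8}.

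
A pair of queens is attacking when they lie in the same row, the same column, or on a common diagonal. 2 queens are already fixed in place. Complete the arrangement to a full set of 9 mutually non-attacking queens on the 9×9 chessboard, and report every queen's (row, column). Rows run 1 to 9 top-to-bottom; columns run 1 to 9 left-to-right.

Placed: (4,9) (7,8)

(1,4) (2,6) (3,3) (4,9) (5,7) (6,1) (7,8) (8,2) (9,5)

Row 1: attacked by (4,9)→{6,9}; (7,8)→{2,8}. Safe: 1, 3, 4, 5, 7. Place at column 4.
Row 2: attacked by (1,4)→{3,4,5}; (4,9)→{7,9}; (7,8)→{3,8}. Safe: 1, 2, 6. Place at column 6.
Row 3: attacked by (1,4)→{2,4,6}; (2,6)→{5,6,7}; (4,9)→{8,9}; (7,8)→{4,8}. Safe: 1, 3. Place at column 3.
Row 5: attacked by (1,4)→{4,8}; (2,6)→{3,6,9}; (3,3)→{1,3,5}; (4,9)→{8,9}; (7,8)→{6,8}. Safe: 2, 7. Place at column 7.
Row 6: attacked by (1,4)→{4,9}; (2,6)→{2,6}; (3,3)→{3,6}; (4,9)→{7,9}; (5,7)→{6,7,8}; (7,8)→{7,8,9}. Safe: 1, 5. Place at column 1.
Row 8: attacked by (1,4)→{4}; (2,6)→{6}; (3,3)→{3,8}; (4,9)→{5,9}; (5,7)→{4,7}; (6,1)→{1,3}; (7,8)→{7,8,9}. Safe: 2. Place at column 2.
Row 9: attacked by (1,4)→{4}; (2,6)→{6}; (3,3)→{3,9}; (4,9)→{4,9}; (5,7)→{3,7}; (6,1)→{1,4}; (7,8)→{6,8}; (8,2)→{1,2,3}. Safe: 5. Place at column 5.
Columns [4, 6, 3, 9, 7, 1, 8, 2, 5], r−c [-3, -4, 0, -5, -2, 5, -1, 6, 4], r+c [5, 8, 6, 13, 12, 7, 15, 10, 14] are all distinct, so no two queens attack.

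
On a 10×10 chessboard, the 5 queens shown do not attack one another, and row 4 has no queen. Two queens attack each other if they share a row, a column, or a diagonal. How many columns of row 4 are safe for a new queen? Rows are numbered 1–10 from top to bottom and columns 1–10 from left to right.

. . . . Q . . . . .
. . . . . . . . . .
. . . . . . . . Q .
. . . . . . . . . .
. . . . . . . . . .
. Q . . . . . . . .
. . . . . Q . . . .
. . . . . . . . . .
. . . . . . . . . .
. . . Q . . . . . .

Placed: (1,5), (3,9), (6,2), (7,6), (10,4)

(1,5) attacks row 4 at column 5 and diagonals 2, 8.
(3,9) attacks row 4 at column 9 and diagonals 8, 10.
(6,2) attacks row 4 at column 2 and diagonals 4.
(7,6) attacks row 4 at column 6 and diagonals 3, 9.
(10,4) attacks row 4 at column 4 and diagonals 10.
Attacked columns: {2, 3, 4, 5, 6, 8, 9, 10}. Safe: {1, 7}.

2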